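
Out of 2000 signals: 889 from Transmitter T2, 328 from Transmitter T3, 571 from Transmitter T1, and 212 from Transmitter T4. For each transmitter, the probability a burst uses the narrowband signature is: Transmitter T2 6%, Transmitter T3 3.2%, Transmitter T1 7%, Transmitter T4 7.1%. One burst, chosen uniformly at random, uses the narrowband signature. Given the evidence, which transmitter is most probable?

Compute prior × likelihood for every hypothesis:
  Transmitter T2: 0.4445 × 0.06 = 0.02667
  Transmitter T3: 0.164 × 0.032 = 0.005248
  Transmitter T1: 0.2855 × 0.07 = 0.019985
  Transmitter T4: 0.106 × 0.071 = 0.007526
Sum = 0.059429.
Largest term belongs to Transmitter T2, so Transmitter T2 is most probable.

Transmitter T2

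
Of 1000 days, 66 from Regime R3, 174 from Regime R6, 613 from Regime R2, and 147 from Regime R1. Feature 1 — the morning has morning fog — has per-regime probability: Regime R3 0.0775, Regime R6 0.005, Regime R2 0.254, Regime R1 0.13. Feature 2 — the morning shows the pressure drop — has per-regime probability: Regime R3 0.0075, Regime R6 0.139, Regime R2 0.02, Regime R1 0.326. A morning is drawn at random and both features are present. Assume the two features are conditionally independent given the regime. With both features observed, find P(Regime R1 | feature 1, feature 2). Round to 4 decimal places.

By Bayes' rule, posterior ∝ prior × likelihood:
  Regime R3: 0.066 × 0.0775 × 0.0075 = 0.0000383625
  Regime R6: 0.174 × 0.005 × 0.139 = 0.00012093
  Regime R2: 0.613 × 0.254 × 0.02 = 0.00311404
  Regime R1: 0.147 × 0.13 × 0.326 = 0.00622986
Sum = 0.0095031925.
P(Regime R1 | evidence) = 0.00622986 / 0.0095031925 ≈ 0.6556.

0.6556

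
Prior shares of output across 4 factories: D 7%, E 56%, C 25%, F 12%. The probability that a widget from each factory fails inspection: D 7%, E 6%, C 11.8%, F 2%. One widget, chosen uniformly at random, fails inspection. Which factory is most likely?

By Bayes' rule, posterior ∝ prior × likelihood:
  D: 0.07 × 0.07 = 0.0049
  E: 0.56 × 0.06 = 0.0336
  C: 0.25 × 0.118 = 0.0295
  F: 0.12 × 0.02 = 0.0024
Sum = 0.0704.
Largest term belongs to E, so E is most probable.

E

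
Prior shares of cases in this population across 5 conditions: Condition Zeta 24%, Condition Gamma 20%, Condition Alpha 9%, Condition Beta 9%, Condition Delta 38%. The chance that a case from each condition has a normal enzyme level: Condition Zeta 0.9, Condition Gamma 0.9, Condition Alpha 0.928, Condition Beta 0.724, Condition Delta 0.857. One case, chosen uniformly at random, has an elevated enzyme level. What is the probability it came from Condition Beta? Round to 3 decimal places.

0.192

Taking complements, P(elevated | each) = Condition Zeta 0.1, Condition Gamma 0.1, Condition Alpha 0.072, Condition Beta 0.276, Condition Delta 0.143.
Prior × likelihood for each hypothesis:
  Condition Zeta: 0.24 × 0.1 = 0.024
  Condition Gamma: 0.2 × 0.1 = 0.02
  Condition Alpha: 0.09 × 0.072 = 0.00648
  Condition Beta: 0.09 × 0.276 = 0.02484
  Condition Delta: 0.38 × 0.143 = 0.05434
Sum = 0.12966.
P(Condition Beta | evidence) = 0.02484 / 0.12966 ≈ 0.192.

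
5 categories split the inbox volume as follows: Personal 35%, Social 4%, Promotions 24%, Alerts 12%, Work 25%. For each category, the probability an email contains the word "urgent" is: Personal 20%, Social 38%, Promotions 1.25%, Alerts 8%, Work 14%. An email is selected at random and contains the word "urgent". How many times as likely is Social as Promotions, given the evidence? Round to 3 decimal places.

By Bayes' rule, posterior ∝ prior × likelihood:
  Personal: 0.35 × 0.2 = 0.07
  Social: 0.04 × 0.38 = 0.0152
  Promotions: 0.24 × 0.0125 = 0.003
  Alerts: 0.12 × 0.08 = 0.0096
  Work: 0.25 × 0.14 = 0.035
Normalizing constant = 0.1328.
The ratio is 0.0152 / 0.003 (the normalizer cancels) = 5.067.

5.067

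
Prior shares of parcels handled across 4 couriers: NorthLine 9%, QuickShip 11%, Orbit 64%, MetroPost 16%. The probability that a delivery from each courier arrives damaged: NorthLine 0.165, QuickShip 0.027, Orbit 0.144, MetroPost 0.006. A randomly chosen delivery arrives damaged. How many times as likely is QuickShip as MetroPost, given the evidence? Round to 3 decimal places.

3.094

Compute prior × likelihood for every hypothesis:
  NorthLine: 0.09 × 0.165 = 0.01485
  QuickShip: 0.11 × 0.027 = 0.00297
  Orbit: 0.64 × 0.144 = 0.09216
  MetroPost: 0.16 × 0.006 = 0.00096
Normalizing constant = 0.11094.
The ratio is 0.00297 / 0.00096 (the normalizer cancels) = 3.094.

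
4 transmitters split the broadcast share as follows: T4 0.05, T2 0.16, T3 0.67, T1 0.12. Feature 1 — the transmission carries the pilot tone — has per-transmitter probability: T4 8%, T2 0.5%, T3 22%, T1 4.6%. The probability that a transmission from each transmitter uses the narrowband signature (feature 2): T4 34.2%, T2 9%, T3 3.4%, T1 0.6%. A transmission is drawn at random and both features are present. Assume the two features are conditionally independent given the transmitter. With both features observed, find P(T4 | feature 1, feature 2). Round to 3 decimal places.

0.211

Compute prior × likelihood for every hypothesis:
  T4: 0.05 × 0.08 × 0.342 = 0.001368
  T2: 0.16 × 0.005 × 0.09 = 0.000072
  T3: 0.67 × 0.22 × 0.034 = 0.0050116
  T1: 0.12 × 0.046 × 0.006 = 0.00003312
Sum = 0.00648472.
P(T4 | evidence) = 0.001368 / 0.00648472 ≈ 0.211.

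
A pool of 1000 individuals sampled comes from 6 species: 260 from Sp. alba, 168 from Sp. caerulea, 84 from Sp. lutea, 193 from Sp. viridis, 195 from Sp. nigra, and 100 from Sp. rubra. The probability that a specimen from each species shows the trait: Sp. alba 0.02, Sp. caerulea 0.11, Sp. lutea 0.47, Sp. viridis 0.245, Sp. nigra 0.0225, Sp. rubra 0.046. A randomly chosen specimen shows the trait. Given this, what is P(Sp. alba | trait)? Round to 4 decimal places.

Prior × likelihood for each hypothesis:
  Sp. alba: 0.26 × 0.02 = 0.0052
  Sp. caerulea: 0.168 × 0.11 = 0.01848
  Sp. lutea: 0.084 × 0.47 = 0.03948
  Sp. viridis: 0.193 × 0.245 = 0.047285
  Sp. nigra: 0.195 × 0.0225 = 0.0043875
  Sp. rubra: 0.1 × 0.046 = 0.0046
Normalizing constant = 0.1194325.
P(Sp. alba | evidence) = 0.0052 / 0.1194325 ≈ 0.0435.

0.0435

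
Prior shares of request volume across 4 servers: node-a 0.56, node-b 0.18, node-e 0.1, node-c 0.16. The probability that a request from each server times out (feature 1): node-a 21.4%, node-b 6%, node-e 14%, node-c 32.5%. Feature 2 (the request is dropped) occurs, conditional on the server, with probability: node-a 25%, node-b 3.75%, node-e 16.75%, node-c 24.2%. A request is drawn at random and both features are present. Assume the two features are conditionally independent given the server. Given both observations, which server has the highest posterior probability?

Compute prior × likelihood for every hypothesis:
  node-a: 0.56 × 0.214 × 0.25 = 0.02996
  node-b: 0.18 × 0.06 × 0.0375 = 0.000405
  node-e: 0.1 × 0.14 × 0.1675 = 0.002345
  node-c: 0.16 × 0.325 × 0.242 = 0.012584
Sum = 0.045294.
Largest term belongs to node-a, so node-a is most probable.

node-a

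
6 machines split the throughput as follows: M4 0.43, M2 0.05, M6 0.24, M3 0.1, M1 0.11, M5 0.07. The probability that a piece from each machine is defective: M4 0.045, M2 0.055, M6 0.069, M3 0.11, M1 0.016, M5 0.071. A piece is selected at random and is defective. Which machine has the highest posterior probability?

By Bayes' rule, posterior ∝ prior × likelihood:
  M4: 0.43 × 0.045 = 0.01935
  M2: 0.05 × 0.055 = 0.00275
  M6: 0.24 × 0.069 = 0.01656
  M3: 0.1 × 0.11 = 0.011
  M1: 0.11 × 0.016 = 0.00176
  M5: 0.07 × 0.071 = 0.00497
Normalizing constant = 0.05639.
Largest term belongs to M4, so M4 is most probable.

M4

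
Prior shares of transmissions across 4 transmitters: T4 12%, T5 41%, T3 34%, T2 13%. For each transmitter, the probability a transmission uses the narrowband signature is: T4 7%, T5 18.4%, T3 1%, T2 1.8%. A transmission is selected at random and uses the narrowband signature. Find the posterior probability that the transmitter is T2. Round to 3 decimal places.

Prior × likelihood for each hypothesis:
  T4: 0.12 × 0.07 = 0.0084
  T5: 0.41 × 0.184 = 0.07544
  T3: 0.34 × 0.01 = 0.0034
  T2: 0.13 × 0.018 = 0.00234
Total = 0.08958.
P(T2 | evidence) = 0.00234 / 0.08958 ≈ 0.026.

0.026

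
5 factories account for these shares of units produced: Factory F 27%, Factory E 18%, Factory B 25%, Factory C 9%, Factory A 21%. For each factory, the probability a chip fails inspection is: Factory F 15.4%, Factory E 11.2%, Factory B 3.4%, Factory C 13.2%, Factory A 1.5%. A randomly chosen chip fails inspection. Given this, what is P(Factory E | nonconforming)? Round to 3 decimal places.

0.236

Unnormalized posteriors (prior × likelihood):
  Factory F: 0.27 × 0.154 = 0.04158
  Factory E: 0.18 × 0.112 = 0.02016
  Factory B: 0.25 × 0.034 = 0.0085
  Factory C: 0.09 × 0.132 = 0.01188
  Factory A: 0.21 × 0.015 = 0.00315
Sum = 0.08527.
P(Factory E | evidence) = 0.02016 / 0.08527 ≈ 0.236.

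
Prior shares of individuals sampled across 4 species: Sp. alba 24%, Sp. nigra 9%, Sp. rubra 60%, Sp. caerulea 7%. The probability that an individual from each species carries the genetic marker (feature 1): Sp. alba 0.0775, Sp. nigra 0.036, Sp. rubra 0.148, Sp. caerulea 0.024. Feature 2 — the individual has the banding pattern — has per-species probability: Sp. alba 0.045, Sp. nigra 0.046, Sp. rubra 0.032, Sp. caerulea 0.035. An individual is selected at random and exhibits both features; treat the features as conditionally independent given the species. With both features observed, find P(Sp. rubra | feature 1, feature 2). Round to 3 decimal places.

By Bayes' rule, posterior ∝ prior × likelihood:
  Sp. alba: 0.24 × 0.0775 × 0.045 = 0.000837
  Sp. nigra: 0.09 × 0.036 × 0.046 = 0.00014904
  Sp. rubra: 0.6 × 0.148 × 0.032 = 0.0028416
  Sp. caerulea: 0.07 × 0.024 × 0.035 = 0.0000588
Sum = 0.00388644.
P(Sp. rubra | evidence) = 0.0028416 / 0.00388644 ≈ 0.731.

0.731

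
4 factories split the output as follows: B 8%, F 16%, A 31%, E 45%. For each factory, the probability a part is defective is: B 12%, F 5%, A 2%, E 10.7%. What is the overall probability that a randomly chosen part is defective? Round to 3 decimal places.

By Bayes' rule, posterior ∝ prior × likelihood:
  B: 0.08 × 0.12 = 0.0096
  F: 0.16 × 0.05 = 0.008
  A: 0.31 × 0.02 = 0.0062
  E: 0.45 × 0.107 = 0.04815
P(defective) = 0.0096 + 0.008 + 0.0062 + 0.04815 = 0.07195 → 0.072.

0.072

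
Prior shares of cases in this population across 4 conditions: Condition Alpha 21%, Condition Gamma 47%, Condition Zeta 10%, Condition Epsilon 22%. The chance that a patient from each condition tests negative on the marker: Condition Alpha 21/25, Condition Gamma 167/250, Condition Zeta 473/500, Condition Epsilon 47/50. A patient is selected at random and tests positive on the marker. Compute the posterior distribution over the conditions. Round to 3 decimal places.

Condition Alpha 0.161, Condition Gamma 0.749, Condition Zeta 0.026, Condition Epsilon 0.063

Taking complements, P(marker-positive | each) = Condition Alpha 0.16, Condition Gamma 0.332, Condition Zeta 0.054, Condition Epsilon 0.06.
Compute prior × likelihood for every hypothesis:
  Condition Alpha: 0.21 × 0.16 = 0.0336
  Condition Gamma: 0.47 × 0.332 = 0.15604
  Condition Zeta: 0.1 × 0.054 = 0.0054
  Condition Epsilon: 0.22 × 0.06 = 0.0132
Normalizing constant = 0.20824.
P(Condition Alpha | marker-positive) = 0.0336/0.20824 ≈ 0.161
P(Condition Gamma | marker-positive) = 0.15604/0.20824 ≈ 0.749
P(Condition Zeta | marker-positive) = 0.0054/0.20824 ≈ 0.026
P(Condition Epsilon | marker-positive) = 0.0132/0.20824 ≈ 0.063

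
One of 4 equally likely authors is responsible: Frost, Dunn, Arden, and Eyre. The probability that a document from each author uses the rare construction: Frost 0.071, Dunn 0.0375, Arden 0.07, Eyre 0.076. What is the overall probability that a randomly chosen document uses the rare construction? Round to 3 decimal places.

Since the prior is uniform, the posterior is proportional to the likelihood:
  Frost: 0.071
  Dunn: 0.0375
  Arden: 0.07
  Eyre: 0.076
P(rare-form) = (1/4) × (0.071 + 0.0375 + 0.07 + 0.076) = 0.2545/4 ≈ 0.064.

0.064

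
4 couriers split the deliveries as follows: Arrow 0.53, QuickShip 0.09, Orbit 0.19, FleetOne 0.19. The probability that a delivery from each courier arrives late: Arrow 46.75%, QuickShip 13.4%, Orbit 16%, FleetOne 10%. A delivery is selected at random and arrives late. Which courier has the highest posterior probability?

Arrow

Unnormalized posteriors (prior × likelihood):
  Arrow: 0.53 × 0.4675 = 0.247775
  QuickShip: 0.09 × 0.134 = 0.01206
  Orbit: 0.19 × 0.16 = 0.0304
  FleetOne: 0.19 × 0.1 = 0.019
Normalizing constant = 0.309235.
Largest term belongs to Arrow, so Arrow is most probable.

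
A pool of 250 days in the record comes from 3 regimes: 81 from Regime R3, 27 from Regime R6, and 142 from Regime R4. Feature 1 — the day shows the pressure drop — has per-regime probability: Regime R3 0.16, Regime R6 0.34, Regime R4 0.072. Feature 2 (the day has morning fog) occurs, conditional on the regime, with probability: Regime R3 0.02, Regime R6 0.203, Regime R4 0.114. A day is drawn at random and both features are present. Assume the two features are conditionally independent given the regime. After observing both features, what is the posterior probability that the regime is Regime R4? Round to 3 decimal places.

Compute prior × likelihood for every hypothesis:
  Regime R3: 0.324 × 0.16 × 0.02 = 0.0010368
  Regime R6: 0.108 × 0.34 × 0.203 = 0.00745416
  Regime R4: 0.568 × 0.072 × 0.114 = 0.004662144
Normalizing constant = 0.013153104.
P(Regime R4 | evidence) = 0.004662144 / 0.013153104 ≈ 0.354.

0.354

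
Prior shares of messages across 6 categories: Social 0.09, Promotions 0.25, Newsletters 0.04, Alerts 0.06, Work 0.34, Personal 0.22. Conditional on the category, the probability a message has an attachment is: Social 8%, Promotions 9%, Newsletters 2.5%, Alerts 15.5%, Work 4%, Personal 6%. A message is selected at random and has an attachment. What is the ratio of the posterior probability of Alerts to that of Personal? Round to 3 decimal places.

0.705

Compute prior × likelihood for every hypothesis:
  Social: 0.09 × 0.08 = 0.0072
  Promotions: 0.25 × 0.09 = 0.0225
  Newsletters: 0.04 × 0.025 = 0.001
  Alerts: 0.06 × 0.155 = 0.0093
  Work: 0.34 × 0.04 = 0.0136
  Personal: 0.22 × 0.06 = 0.0132
Total = 0.0668.
The ratio is 0.0093 / 0.0132 (the normalizer cancels) = 0.705.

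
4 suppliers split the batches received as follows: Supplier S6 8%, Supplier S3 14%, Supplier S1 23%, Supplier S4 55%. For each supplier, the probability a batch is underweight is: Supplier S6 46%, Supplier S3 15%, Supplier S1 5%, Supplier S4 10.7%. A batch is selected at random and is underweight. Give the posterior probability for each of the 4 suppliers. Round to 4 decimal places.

Supplier S6 0.2872, Supplier S3 0.1639, Supplier S1 0.0897, Supplier S4 0.4592

By Bayes' rule, posterior ∝ prior × likelihood:
  Supplier S6: 0.08 × 0.46 = 0.0368
  Supplier S3: 0.14 × 0.15 = 0.021
  Supplier S1: 0.23 × 0.05 = 0.0115
  Supplier S4: 0.55 × 0.107 = 0.05885
Sum = 0.12815.
P(Supplier S6 | underweight) = 0.0368/0.12815 ≈ 0.2872
P(Supplier S3 | underweight) = 0.021/0.12815 ≈ 0.1639
P(Supplier S1 | underweight) = 0.0115/0.12815 ≈ 0.0897
P(Supplier S4 | underweight) = 0.05885/0.12815 ≈ 0.4592
(Check: 0.2872+0.1639+0.0897+0.4592 = 1.0000.)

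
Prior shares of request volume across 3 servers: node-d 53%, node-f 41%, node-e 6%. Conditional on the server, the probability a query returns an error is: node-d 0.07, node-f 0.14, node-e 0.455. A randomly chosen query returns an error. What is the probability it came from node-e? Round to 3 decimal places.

Unnormalized posteriors (prior × likelihood):
  node-d: 0.53 × 0.07 = 0.0371
  node-f: 0.41 × 0.14 = 0.0574
  node-e: 0.06 × 0.455 = 0.0273
Sum = 0.1218.
P(node-e | evidence) = 0.0273 / 0.1218 ≈ 0.224.

0.224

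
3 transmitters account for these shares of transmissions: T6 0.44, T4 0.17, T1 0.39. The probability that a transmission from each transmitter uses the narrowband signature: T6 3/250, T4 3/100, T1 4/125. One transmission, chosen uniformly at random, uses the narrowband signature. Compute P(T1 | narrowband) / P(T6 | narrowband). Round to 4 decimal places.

2.3636

Prior × likelihood for each hypothesis:
  T6: 0.44 × 0.012 = 0.00528
  T4: 0.17 × 0.03 = 0.0051
  T1: 0.39 × 0.032 = 0.01248
Total = 0.02286.
The ratio is 0.01248 / 0.00528 (the normalizer cancels) = 2.3636.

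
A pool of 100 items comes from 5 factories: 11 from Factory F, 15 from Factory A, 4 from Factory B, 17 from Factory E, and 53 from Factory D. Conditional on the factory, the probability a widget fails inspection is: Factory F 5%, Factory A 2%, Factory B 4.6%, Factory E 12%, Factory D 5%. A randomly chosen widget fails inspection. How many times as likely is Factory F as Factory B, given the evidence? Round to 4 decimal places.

Prior × likelihood for each hypothesis:
  Factory F: 0.11 × 0.05 = 0.0055
  Factory A: 0.15 × 0.02 = 0.003
  Factory B: 0.04 × 0.046 = 0.00184
  Factory E: 0.17 × 0.12 = 0.0204
  Factory D: 0.53 × 0.05 = 0.0265
Total = 0.05724.
The ratio is 0.0055 / 0.00184 (the normalizer cancels) = 2.9891.

2.9891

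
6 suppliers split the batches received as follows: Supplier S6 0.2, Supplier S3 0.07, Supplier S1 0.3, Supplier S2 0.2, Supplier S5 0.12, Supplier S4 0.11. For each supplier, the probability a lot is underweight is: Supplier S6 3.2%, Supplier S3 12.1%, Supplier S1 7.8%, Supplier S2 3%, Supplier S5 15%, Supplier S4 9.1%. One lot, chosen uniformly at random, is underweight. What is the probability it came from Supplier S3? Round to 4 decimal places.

Unnormalized posteriors (prior × likelihood):
  Supplier S6: 0.2 × 0.032 = 0.0064
  Supplier S3: 0.07 × 0.121 = 0.00847
  Supplier S1: 0.3 × 0.078 = 0.0234
  Supplier S2: 0.2 × 0.03 = 0.006
  Supplier S5: 0.12 × 0.15 = 0.018
  Supplier S4: 0.11 × 0.091 = 0.01001
Total = 0.07228.
P(Supplier S3 | evidence) = 0.00847 / 0.07228 ≈ 0.1172.

0.1172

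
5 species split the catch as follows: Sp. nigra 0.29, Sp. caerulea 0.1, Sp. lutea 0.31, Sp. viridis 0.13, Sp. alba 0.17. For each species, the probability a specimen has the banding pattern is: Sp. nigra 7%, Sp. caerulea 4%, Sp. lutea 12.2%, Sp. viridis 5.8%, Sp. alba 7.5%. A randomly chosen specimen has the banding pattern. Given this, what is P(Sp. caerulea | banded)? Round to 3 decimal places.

0.049

Unnormalized posteriors (prior × likelihood):
  Sp. nigra: 0.29 × 0.07 = 0.0203
  Sp. caerulea: 0.1 × 0.04 = 0.004
  Sp. lutea: 0.31 × 0.122 = 0.03782
  Sp. viridis: 0.13 × 0.058 = 0.00754
  Sp. alba: 0.17 × 0.075 = 0.01275
Sum = 0.08241.
P(Sp. caerulea | evidence) = 0.004 / 0.08241 ≈ 0.049.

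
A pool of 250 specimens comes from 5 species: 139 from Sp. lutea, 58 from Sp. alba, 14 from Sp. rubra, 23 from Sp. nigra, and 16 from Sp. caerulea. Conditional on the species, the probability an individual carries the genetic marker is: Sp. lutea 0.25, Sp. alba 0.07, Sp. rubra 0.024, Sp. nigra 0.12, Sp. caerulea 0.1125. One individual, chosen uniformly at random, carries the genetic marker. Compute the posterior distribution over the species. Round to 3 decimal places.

Sp. lutea 0.795, Sp. alba 0.093, Sp. rubra 0.008, Sp. nigra 0.063, Sp. caerulea 0.041

Prior × likelihood for each hypothesis:
  Sp. lutea: 0.556 × 0.25 = 0.139
  Sp. alba: 0.232 × 0.07 = 0.01624
  Sp. rubra: 0.056 × 0.024 = 0.001344
  Sp. nigra: 0.092 × 0.12 = 0.01104
  Sp. caerulea: 0.064 × 0.1125 = 0.0072
Normalizing constant = 0.174824.
P(Sp. lutea | marker) = 0.139/0.174824 ≈ 0.795
P(Sp. alba | marker) = 0.01624/0.174824 ≈ 0.093
P(Sp. rubra | marker) = 0.001344/0.174824 ≈ 0.008
P(Sp. nigra | marker) = 0.01104/0.174824 ≈ 0.063
P(Sp. caerulea | marker) = 0.0072/0.174824 ≈ 0.041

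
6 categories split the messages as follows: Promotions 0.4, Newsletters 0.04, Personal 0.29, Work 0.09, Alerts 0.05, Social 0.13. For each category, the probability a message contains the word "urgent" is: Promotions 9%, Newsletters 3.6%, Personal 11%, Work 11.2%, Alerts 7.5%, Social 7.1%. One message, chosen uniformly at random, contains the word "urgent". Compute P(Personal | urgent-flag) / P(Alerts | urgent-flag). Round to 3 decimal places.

By Bayes' rule, posterior ∝ prior × likelihood:
  Promotions: 0.4 × 0.09 = 0.036
  Newsletters: 0.04 × 0.036 = 0.00144
  Personal: 0.29 × 0.11 = 0.0319
  Work: 0.09 × 0.112 = 0.01008
  Alerts: 0.05 × 0.075 = 0.00375
  Social: 0.13 × 0.071 = 0.00923
Normalizing constant = 0.0924.
The ratio is 0.0319 / 0.00375 (the normalizer cancels) = 8.507.

8.507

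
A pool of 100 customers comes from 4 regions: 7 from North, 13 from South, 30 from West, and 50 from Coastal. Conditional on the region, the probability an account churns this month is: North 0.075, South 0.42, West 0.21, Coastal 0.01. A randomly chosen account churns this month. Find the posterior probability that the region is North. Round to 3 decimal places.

0.041

Prior × likelihood for each hypothesis:
  North: 0.07 × 0.075 = 0.00525
  South: 0.13 × 0.42 = 0.0546
  West: 0.3 × 0.21 = 0.063
  Coastal: 0.5 × 0.01 = 0.005
Sum = 0.12785.
P(North | evidence) = 0.00525 / 0.12785 ≈ 0.041.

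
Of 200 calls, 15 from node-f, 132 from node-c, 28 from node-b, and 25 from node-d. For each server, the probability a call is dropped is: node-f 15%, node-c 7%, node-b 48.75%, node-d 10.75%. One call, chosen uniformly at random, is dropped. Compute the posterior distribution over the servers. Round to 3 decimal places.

Unnormalized posteriors (prior × likelihood):
  node-f: 0.075 × 0.15 = 0.01125
  node-c: 0.66 × 0.07 = 0.0462
  node-b: 0.14 × 0.4875 = 0.06825
  node-d: 0.125 × 0.1075 = 0.0134375
Total = 0.1391375.
P(node-f | dropped) = 0.01125/0.1391375 ≈ 0.081
P(node-c | dropped) = 0.0462/0.1391375 ≈ 0.332
P(node-b | dropped) = 0.06825/0.1391375 ≈ 0.491
P(node-d | dropped) = 0.0134375/0.1391375 ≈ 0.097

node-f 0.081, node-c 0.332, node-b 0.491, node-d 0.097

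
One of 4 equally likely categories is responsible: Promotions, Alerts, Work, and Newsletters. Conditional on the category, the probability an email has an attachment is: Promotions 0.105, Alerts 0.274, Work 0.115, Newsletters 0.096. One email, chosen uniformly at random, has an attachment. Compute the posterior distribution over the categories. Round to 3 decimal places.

Promotions 0.178, Alerts 0.464, Work 0.195, Newsletters 0.163

Since the prior is uniform, the posterior is proportional to the likelihood:
  Promotions: 0.105
  Alerts: 0.274
  Work: 0.115
  Newsletters: 0.096
Normalizing constant = 0.59.
P(Promotions | attachment) = 0.105/0.59 ≈ 0.178
P(Alerts | attachment) = 0.274/0.59 ≈ 0.464
P(Work | attachment) = 0.115/0.59 ≈ 0.195
P(Newsletters | attachment) = 0.096/0.59 ≈ 0.163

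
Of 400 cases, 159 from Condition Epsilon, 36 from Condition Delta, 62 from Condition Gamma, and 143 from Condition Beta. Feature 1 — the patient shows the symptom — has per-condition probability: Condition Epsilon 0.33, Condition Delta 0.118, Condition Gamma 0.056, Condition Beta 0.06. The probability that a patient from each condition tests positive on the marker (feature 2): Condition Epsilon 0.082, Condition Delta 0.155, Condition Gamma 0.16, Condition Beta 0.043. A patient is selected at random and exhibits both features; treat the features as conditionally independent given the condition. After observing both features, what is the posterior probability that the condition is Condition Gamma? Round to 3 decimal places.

0.094

Compute prior × likelihood for every hypothesis:
  Condition Epsilon: 0.3975 × 0.33 × 0.082 = 0.01075635
  Condition Delta: 0.09 × 0.118 × 0.155 = 0.0016461
  Condition Gamma: 0.155 × 0.056 × 0.16 = 0.0013888
  Condition Beta: 0.3575 × 0.06 × 0.043 = 0.00092235
Sum = 0.0147136.
P(Condition Gamma | evidence) = 0.0013888 / 0.0147136 ≈ 0.094.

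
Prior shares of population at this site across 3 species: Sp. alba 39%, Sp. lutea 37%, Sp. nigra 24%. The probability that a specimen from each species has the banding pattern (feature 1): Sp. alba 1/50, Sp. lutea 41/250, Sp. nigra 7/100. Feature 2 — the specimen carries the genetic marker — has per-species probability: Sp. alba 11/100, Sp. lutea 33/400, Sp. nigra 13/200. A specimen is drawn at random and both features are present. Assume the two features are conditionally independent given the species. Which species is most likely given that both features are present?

Prior × likelihood for each hypothesis:
  Sp. alba: 0.39 × 0.02 × 0.11 = 0.000858
  Sp. lutea: 0.37 × 0.164 × 0.0825 = 0.0050061
  Sp. nigra: 0.24 × 0.07 × 0.065 = 0.001092
Sum = 0.0069561.
Largest term belongs to Sp. lutea, so Sp. lutea is most probable.

Sp. lutea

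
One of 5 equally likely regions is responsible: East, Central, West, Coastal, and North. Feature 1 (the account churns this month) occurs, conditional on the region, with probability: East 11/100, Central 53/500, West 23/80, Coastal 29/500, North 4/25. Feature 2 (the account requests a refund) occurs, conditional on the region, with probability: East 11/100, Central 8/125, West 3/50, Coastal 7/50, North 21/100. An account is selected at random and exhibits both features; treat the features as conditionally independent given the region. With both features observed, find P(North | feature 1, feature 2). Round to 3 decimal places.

0.432

Since the prior is uniform, the posterior is proportional to the likelihood:
  East: 0.11 × 0.11 = 0.0121
  Central: 0.106 × 0.064 = 0.006784
  West: 0.2875 × 0.06 = 0.01725
  Coastal: 0.058 × 0.14 = 0.00812
  North: 0.16 × 0.21 = 0.0336
Total = 0.077854.
P(North | evidence) = 0.0336 / 0.077854 ≈ 0.432.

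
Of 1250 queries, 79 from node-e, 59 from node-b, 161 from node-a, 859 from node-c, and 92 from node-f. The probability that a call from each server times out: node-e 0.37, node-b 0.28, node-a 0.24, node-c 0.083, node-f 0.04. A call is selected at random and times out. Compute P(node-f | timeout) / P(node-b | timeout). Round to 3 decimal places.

0.223

By Bayes' rule, posterior ∝ prior × likelihood:
  node-e: 0.0632 × 0.37 = 0.023384
  node-b: 0.0472 × 0.28 = 0.013216
  node-a: 0.1288 × 0.24 = 0.030912
  node-c: 0.6872 × 0.083 = 0.0570376
  node-f: 0.0736 × 0.04 = 0.002944
Total = 0.1274936.
The ratio is 0.002944 / 0.013216 (the normalizer cancels) = 0.223.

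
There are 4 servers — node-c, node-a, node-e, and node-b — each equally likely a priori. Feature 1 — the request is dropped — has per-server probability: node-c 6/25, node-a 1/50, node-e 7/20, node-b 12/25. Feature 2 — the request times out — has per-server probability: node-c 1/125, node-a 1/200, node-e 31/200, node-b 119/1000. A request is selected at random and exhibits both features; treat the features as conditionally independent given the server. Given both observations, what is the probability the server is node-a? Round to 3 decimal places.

Since the prior is uniform, the posterior is proportional to the likelihood:
  node-c: 0.24 × 0.008 = 0.00192
  node-a: 0.02 × 0.005 = 0.0001
  node-e: 0.35 × 0.155 = 0.05425
  node-b: 0.48 × 0.119 = 0.05712
Total = 0.11339.
P(node-a | evidence) = 0.0001 / 0.11339 ≈ 0.001.

0.001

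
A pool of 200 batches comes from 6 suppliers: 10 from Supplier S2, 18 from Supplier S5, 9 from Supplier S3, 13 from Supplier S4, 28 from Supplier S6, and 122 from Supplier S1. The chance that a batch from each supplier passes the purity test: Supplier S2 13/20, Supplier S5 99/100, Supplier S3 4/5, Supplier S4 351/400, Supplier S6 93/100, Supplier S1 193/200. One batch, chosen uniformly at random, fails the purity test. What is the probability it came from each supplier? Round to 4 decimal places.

Taking complements, P(off-spec | each) = Supplier S2 0.35, Supplier S5 0.01, Supplier S3 0.2, Supplier S4 0.1225, Supplier S6 0.07, Supplier S1 0.035.
Unnormalized posteriors (prior × likelihood):
  Supplier S2: 0.05 × 0.35 = 0.0175
  Supplier S5: 0.09 × 0.01 = 0.0009
  Supplier S3: 0.045 × 0.2 = 0.009
  Supplier S4: 0.065 × 0.1225 = 0.0079625
  Supplier S6: 0.14 × 0.07 = 0.0098
  Supplier S1: 0.61 × 0.035 = 0.02135
Total = 0.0665125.
P(Supplier S2 | off-spec) = 0.0175/0.0665125 ≈ 0.2631
P(Supplier S5 | off-spec) = 0.0009/0.0665125 ≈ 0.0135
P(Supplier S3 | off-spec) = 0.009/0.0665125 ≈ 0.1353
P(Supplier S4 | off-spec) = 0.0079625/0.0665125 ≈ 0.1197
P(Supplier S6 | off-spec) = 0.0098/0.0665125 ≈ 0.1473
P(Supplier S1 | off-spec) = 0.02135/0.0665125 ≈ 0.3210

Supplier S2 0.2631, Supplier S5 0.0135, Supplier S3 0.1353, Supplier S4 0.1197, Supplier S6 0.1473, Supplier S1 0.3210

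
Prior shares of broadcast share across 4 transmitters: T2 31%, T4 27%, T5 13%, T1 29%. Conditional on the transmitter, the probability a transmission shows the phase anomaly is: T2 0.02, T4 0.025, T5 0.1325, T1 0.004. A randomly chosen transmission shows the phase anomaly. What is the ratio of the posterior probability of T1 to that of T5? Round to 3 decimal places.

Compute prior × likelihood for every hypothesis:
  T2: 0.31 × 0.02 = 0.0062
  T4: 0.27 × 0.025 = 0.00675
  T5: 0.13 × 0.1325 = 0.017225
  T1: 0.29 × 0.004 = 0.00116
Total = 0.031335.
The ratio is 0.00116 / 0.017225 (the normalizer cancels) = 0.067.

0.067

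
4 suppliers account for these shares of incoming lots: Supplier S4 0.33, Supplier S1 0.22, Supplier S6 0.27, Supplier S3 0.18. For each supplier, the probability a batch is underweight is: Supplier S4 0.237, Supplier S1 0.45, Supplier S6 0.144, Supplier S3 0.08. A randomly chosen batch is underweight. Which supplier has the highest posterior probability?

By Bayes' rule, posterior ∝ prior × likelihood:
  Supplier S4: 0.33 × 0.237 = 0.07821
  Supplier S1: 0.22 × 0.45 = 0.099
  Supplier S6: 0.27 × 0.144 = 0.03888
  Supplier S3: 0.18 × 0.08 = 0.0144
Normalizing constant = 0.23049.
Largest term belongs to Supplier S1, so Supplier S1 is most probable.

Supplier S1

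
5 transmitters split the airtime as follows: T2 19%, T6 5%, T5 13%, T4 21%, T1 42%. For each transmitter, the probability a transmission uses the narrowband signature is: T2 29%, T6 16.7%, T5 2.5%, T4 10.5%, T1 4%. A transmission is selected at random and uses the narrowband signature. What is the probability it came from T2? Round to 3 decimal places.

Compute prior × likelihood for every hypothesis:
  T2: 0.19 × 0.29 = 0.0551
  T6: 0.05 × 0.167 = 0.00835
  T5: 0.13 × 0.025 = 0.00325
  T4: 0.21 × 0.105 = 0.02205
  T1: 0.42 × 0.04 = 0.0168
Total = 0.10555.
P(T2 | evidence) = 0.0551 / 0.10555 ≈ 0.522.

0.522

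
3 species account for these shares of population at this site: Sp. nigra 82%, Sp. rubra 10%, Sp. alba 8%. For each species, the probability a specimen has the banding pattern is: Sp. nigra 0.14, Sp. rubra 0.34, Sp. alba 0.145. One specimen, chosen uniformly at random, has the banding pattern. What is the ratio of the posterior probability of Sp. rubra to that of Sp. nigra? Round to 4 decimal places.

Compute prior × likelihood for every hypothesis:
  Sp. nigra: 0.82 × 0.14 = 0.1148
  Sp. rubra: 0.1 × 0.34 = 0.034
  Sp. alba: 0.08 × 0.145 = 0.0116
Total = 0.1604.
The ratio is 0.034 / 0.1148 (the normalizer cancels) = 0.2962.

0.2962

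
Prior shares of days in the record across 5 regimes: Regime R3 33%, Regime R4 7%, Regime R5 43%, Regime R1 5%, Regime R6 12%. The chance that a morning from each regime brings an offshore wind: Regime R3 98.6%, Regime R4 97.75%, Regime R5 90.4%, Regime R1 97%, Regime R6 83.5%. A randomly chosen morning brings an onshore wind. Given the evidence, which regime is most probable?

Taking complements, P(onshore | each) = Regime R3 0.014, Regime R4 0.0225, Regime R5 0.096, Regime R1 0.03, Regime R6 0.165.
Unnormalized posteriors (prior × likelihood):
  Regime R3: 0.33 × 0.014 = 0.00462
  Regime R4: 0.07 × 0.0225 = 0.001575
  Regime R5: 0.43 × 0.096 = 0.04128
  Regime R1: 0.05 × 0.03 = 0.0015
  Regime R6: 0.12 × 0.165 = 0.0198
Normalizing constant = 0.068775.
Largest term belongs to Regime R5, so Regime R5 is most probable.

Regime R5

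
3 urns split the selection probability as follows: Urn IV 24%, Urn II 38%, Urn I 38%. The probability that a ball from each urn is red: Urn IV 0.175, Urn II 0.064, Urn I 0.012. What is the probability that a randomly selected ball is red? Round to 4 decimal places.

0.0709

Compute prior × likelihood for every hypothesis:
  Urn IV: 0.24 × 0.175 = 0.042
  Urn II: 0.38 × 0.064 = 0.02432
  Urn I: 0.38 × 0.012 = 0.00456
P(red) = 0.042 + 0.02432 + 0.00456 = 0.07088 → 0.0709.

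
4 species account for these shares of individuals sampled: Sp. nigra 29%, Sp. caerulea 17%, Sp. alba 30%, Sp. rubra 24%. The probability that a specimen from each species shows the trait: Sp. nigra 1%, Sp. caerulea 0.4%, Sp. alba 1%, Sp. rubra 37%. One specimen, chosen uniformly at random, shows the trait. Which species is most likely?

Unnormalized posteriors (prior × likelihood):
  Sp. nigra: 0.29 × 0.01 = 0.0029
  Sp. caerulea: 0.17 × 0.004 = 0.00068
  Sp. alba: 0.3 × 0.01 = 0.003
  Sp. rubra: 0.24 × 0.37 = 0.0888
Total = 0.09538.
Largest term belongs to Sp. rubra, so Sp. rubra is most probable.

Sp. rubra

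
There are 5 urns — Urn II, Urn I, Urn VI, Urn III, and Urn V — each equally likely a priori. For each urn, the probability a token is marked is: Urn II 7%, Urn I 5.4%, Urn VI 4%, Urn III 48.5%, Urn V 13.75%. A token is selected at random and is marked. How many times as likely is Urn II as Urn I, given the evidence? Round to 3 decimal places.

1.296

Since the prior is uniform, the posterior is proportional to the likelihood:
  Urn II: 0.07
  Urn I: 0.054
  Urn VI: 0.04
  Urn III: 0.485
  Urn V: 0.1375
Total = 0.7865.
The ratio is 0.07 / 0.054 (the normalizer cancels) = 1.296.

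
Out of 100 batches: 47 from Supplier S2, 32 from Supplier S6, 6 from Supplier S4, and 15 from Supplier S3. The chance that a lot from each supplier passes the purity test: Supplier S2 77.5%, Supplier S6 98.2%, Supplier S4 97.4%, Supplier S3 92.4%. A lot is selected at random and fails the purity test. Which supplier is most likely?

Taking complements, P(off-spec | each) = Supplier S2 0.225, Supplier S6 0.018, Supplier S4 0.026, Supplier S3 0.076.
Compute prior × likelihood for every hypothesis:
  Supplier S2: 0.47 × 0.225 = 0.10575
  Supplier S6: 0.32 × 0.018 = 0.00576
  Supplier S4: 0.06 × 0.026 = 0.00156
  Supplier S3: 0.15 × 0.076 = 0.0114
Total = 0.12447.
Largest term belongs to Supplier S2, so Supplier S2 is most probable.

Supplier S2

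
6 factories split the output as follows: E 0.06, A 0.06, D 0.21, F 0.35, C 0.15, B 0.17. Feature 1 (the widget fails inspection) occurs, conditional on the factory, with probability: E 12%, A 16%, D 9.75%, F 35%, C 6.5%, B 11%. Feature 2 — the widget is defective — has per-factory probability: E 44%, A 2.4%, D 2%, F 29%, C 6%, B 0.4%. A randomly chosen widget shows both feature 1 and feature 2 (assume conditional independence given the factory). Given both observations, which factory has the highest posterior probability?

F

By Bayes' rule, posterior ∝ prior × likelihood:
  E: 0.06 × 0.12 × 0.44 = 0.003168
  A: 0.06 × 0.16 × 0.024 = 0.0002304
  D: 0.21 × 0.0975 × 0.02 = 0.0004095
  F: 0.35 × 0.35 × 0.29 = 0.035525
  C: 0.15 × 0.065 × 0.06 = 0.000585
  B: 0.17 × 0.11 × 0.004 = 0.0000748
Normalizing constant = 0.0399927.
Largest term belongs to F, so F is most probable.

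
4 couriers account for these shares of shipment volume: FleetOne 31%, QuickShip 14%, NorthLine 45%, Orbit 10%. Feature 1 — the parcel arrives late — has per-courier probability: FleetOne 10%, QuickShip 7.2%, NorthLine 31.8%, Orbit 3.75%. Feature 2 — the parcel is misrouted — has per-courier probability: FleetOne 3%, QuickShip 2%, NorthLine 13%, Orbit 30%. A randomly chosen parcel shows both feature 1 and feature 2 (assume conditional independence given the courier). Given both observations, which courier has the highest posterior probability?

Compute prior × likelihood for every hypothesis:
  FleetOne: 0.31 × 0.1 × 0.03 = 0.00093
  QuickShip: 0.14 × 0.072 × 0.02 = 0.0002016
  NorthLine: 0.45 × 0.318 × 0.13 = 0.018603
  Orbit: 0.1 × 0.0375 × 0.3 = 0.001125
Normalizing constant = 0.0208596.
Largest term belongs to NorthLine, so NorthLine is most probable.

NorthLine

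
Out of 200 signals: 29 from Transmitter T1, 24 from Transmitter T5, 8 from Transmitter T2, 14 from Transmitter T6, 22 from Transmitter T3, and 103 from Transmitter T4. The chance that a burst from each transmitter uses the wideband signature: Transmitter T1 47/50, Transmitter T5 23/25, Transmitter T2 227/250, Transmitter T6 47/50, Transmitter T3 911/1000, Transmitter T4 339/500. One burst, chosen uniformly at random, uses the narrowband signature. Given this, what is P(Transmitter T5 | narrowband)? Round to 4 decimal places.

0.0476

Taking complements, P(narrowband | each) = Transmitter T1 0.06, Transmitter T5 0.08, Transmitter T2 0.092, Transmitter T6 0.06, Transmitter T3 0.089, Transmitter T4 0.322.
Compute prior × likelihood for every hypothesis:
  Transmitter T1: 0.145 × 0.06 = 0.0087
  Transmitter T5: 0.12 × 0.08 = 0.0096
  Transmitter T2: 0.04 × 0.092 = 0.00368
  Transmitter T6: 0.07 × 0.06 = 0.0042
  Transmitter T3: 0.11 × 0.089 = 0.00979
  Transmitter T4: 0.515 × 0.322 = 0.16583
Total = 0.2018.
P(Transmitter T5 | evidence) = 0.0096 / 0.2018 ≈ 0.0476.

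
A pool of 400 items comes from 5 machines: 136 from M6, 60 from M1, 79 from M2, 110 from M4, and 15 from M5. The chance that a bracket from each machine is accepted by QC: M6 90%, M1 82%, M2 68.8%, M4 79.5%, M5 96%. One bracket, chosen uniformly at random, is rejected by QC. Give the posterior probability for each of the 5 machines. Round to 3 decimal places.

Taking complements, P(rejected | each) = M6 0.1, M1 0.18, M2 0.312, M4 0.205, M5 0.04.
Compute prior × likelihood for every hypothesis:
  M6: 0.34 × 0.1 = 0.034
  M1: 0.15 × 0.18 = 0.027
  M2: 0.1975 × 0.312 = 0.06162
  M4: 0.275 × 0.205 = 0.056375
  M5: 0.0375 × 0.04 = 0.0015
Total = 0.180495.
P(M6 | rejected) = 0.034/0.180495 ≈ 0.188
P(M1 | rejected) = 0.027/0.180495 ≈ 0.150
P(M2 | rejected) = 0.06162/0.180495 ≈ 0.341
P(M4 | rejected) = 0.056375/0.180495 ≈ 0.312
P(M5 | rejected) = 0.0015/0.180495 ≈ 0.008

M6 0.188, M1 0.150, M2 0.341, M4 0.312, M5 0.008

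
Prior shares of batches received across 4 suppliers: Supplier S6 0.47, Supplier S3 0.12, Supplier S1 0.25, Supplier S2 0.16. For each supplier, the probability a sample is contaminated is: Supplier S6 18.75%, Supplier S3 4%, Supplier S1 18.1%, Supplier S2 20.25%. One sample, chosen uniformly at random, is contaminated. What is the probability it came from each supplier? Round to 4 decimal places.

Compute prior × likelihood for every hypothesis:
  Supplier S6: 0.47 × 0.1875 = 0.088125
  Supplier S3: 0.12 × 0.04 = 0.0048
  Supplier S1: 0.25 × 0.181 = 0.04525
  Supplier S2: 0.16 × 0.2025 = 0.0324
Total = 0.170575.
P(Supplier S6 | contaminated) = 0.088125/0.170575 ≈ 0.5166
P(Supplier S3 | contaminated) = 0.0048/0.170575 ≈ 0.0281
P(Supplier S1 | contaminated) = 0.04525/0.170575 ≈ 0.2653
P(Supplier S2 | contaminated) = 0.0324/0.170575 ≈ 0.1899
(Check: 0.5166+0.0281+0.2653+0.1899 = 0.9999.)

Supplier S6 0.5166, Supplier S3 0.0281, Supplier S1 0.2653, Supplier S2 0.1899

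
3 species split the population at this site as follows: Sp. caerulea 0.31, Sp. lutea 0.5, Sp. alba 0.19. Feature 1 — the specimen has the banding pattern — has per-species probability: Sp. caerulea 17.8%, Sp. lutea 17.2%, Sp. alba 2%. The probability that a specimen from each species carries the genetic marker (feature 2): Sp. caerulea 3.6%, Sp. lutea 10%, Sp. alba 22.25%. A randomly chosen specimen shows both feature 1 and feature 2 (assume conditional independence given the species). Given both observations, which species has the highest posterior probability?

Unnormalized posteriors (prior × likelihood):
  Sp. caerulea: 0.31 × 0.178 × 0.036 = 0.00198648
  Sp. lutea: 0.5 × 0.172 × 0.1 = 0.0086
  Sp. alba: 0.19 × 0.02 × 0.2225 = 0.0008455
Total = 0.01143198.
Largest term belongs to Sp. lutea, so Sp. lutea is most probable.

Sp. lutea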